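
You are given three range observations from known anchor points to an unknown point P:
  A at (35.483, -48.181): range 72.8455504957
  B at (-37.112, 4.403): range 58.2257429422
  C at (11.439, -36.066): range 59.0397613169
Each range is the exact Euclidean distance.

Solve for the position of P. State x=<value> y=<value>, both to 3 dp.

x=18.202 y=22.585

eq1: (x − 35.483)² + (y + 48.181)² = 72.8455504957²
eq2: (x + 37.112)² + (y − 4.403)² = 58.2257429422²
eq3: (x − 11.439)² + (y + 36.066)² = 59.0397613169²
eq3−eq1, eq3−eq2 (x²,y² cancel):
  48.088·x − 24.230·y = 328.064162
  -97.102·x + 80.938·y = 60.536151
det = 48.088·80.938 − -24.230·-97.102 = 1539.365084
x = (328.064162·80.938 − -24.230·60.536151) / 1539.365084 = 18.202081
y = (48.088·60.536151 − 328.064162·-97.102) / 1539.365084 = 22.585122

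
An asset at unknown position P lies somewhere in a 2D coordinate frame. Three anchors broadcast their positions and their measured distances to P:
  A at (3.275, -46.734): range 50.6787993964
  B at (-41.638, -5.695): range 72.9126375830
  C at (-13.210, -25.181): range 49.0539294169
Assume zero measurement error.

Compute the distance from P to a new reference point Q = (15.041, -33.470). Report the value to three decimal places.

33.216

eq1: (x − 3.275)² + (y + 46.734)² = 50.6787993964²
eq2: (x + 41.638)² + (y + 5.695)² = 72.9126375830²
eq3: (x + 13.210)² + (y + 25.181)² = 49.0539294169²
eq2−eq3, eq2−eq1 (x²,y² cancel):
  56.856·x − 38.972·y = 1952.395520
  89.826·x − 82.078·y = 3176.548323
det = 56.856·-82.078 − -38.972·89.826 = -1165.927896
x = (1952.395520·-82.078 − -38.972·3176.548323) / -1165.927896 = 31.264608
y = (56.856·3176.548323 − 1952.395520·89.826) / -1165.927896 = -4.485656
|P − Q| = √((31.264608 − 15.041)² + (-4.485656 − -33.470)²) = 33.215925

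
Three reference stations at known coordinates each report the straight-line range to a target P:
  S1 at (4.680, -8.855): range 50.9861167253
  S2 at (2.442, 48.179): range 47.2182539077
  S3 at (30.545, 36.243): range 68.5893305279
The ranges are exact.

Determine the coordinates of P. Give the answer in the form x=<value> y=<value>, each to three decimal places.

x=-36.405 y=21.338

eq1: (x − 4.680)² + (y + 8.855)² = 50.9861167253²
eq2: (x − 2.442)² + (y − 48.179)² = 47.2182539077²
eq3: (x − 30.545)² + (y − 36.243)² = 68.5893305279²
eq1−eq3, eq1−eq2 (x²,y² cancel):
  51.730·x + 90.196·y = 41.326485
  -4.476·x + 114.068·y = 2596.886577
det = 51.730·114.068 − 90.196·-4.476 = 6304.454936
x = (41.326485·114.068 − 90.196·2596.886577) / 6304.454936 = -36.405170
y = (51.730·2596.886577 − 41.326485·-4.476) / 6304.454936 = 21.337597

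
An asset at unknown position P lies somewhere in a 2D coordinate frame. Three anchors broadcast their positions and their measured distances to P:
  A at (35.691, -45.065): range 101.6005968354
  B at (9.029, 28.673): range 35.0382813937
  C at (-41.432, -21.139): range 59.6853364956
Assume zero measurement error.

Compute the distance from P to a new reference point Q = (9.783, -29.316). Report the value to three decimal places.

eq1: (x − 35.691)² + (y + 45.065)² = 101.6005968354²
eq2: (x − 9.029)² + (y − 28.673)² = 35.0382813937²
eq3: (x + 41.432)² + (y + 21.139)² = 59.6853364956²
eq3−eq1, eq3−eq2 (x²,y² cancel):
  154.246·x − 47.852·y = -5619.108124
  100.922·x + 99.624·y = 1074.854055
det = 154.246·99.624 − -47.852·100.922 = 20195.923048
x = (-5619.108124·99.624 − -47.852·1074.854055) / 20195.923048 = -25.171621
y = (154.246·1074.854055 − -5619.108124·100.922) / 20195.923048 = 36.288689
|P − Q| = √((-25.171621 − 9.783)² + (36.288689 − -29.316)²) = 74.335730

74.336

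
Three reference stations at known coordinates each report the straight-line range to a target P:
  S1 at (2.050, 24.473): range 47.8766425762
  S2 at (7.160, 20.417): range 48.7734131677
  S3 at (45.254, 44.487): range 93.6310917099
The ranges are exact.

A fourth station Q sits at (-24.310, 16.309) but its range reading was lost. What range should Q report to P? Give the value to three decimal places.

27.791

eq1: (x − 2.050)² + (y − 24.473)² = 47.8766425762²
eq2: (x − 7.160)² + (y − 20.417)² = 48.7734131677²
eq3: (x − 45.254)² + (y − 44.487)² = 93.6310917099²
eq1−eq2, eq1−eq3 (x²,y² cancel):
  10.220·x − 8.112·y = -221.683668
  86.408·x + 40.028·y = -3050.720974
det = 10.220·40.028 − -8.112·86.408 = 1110.027856
x = (-221.683668·40.028 − -8.112·-3050.720974) / 1110.027856 = -30.288431
y = (10.220·-3050.720974 − -221.683668·86.408) / 1110.027856 = -10.831373
|P − Q| = √((-30.288431 − -24.310)² + (-10.831373 − 16.309)²) = 27.791033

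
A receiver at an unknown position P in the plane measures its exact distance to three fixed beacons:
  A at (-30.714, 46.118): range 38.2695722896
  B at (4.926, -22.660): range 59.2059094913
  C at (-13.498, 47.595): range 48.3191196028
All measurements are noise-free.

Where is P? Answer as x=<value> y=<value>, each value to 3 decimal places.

x=-44.244 y=10.320

eq1: (x + 30.714)² + (y − 46.118)² = 38.2695722896²
eq2: (x − 4.926)² + (y + 22.660)² = 59.2059094913²
eq3: (x + 13.498)² + (y − 47.595)² = 48.3191196028²
eq2−eq3, eq2−eq1 (x²,y² cancel):
  -36.848·x + 140.510·y = 3080.341352
  -71.280·x + 137.556·y = 4573.258199
det = -36.848·137.556 − 140.510·-71.280 = 4946.889312
x = (3080.341352·137.556 − 140.510·4573.258199) / 4946.889312 = -44.243778
y = (-36.848·4573.258199 − 3080.341352·-71.280) / 4946.889312 = 10.319882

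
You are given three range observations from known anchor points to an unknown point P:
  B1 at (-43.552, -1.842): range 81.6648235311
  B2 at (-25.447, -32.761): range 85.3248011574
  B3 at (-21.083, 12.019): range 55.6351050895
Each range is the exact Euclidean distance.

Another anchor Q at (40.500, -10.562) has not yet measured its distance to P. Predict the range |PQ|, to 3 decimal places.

42.640

eq1: (x + 43.552)² + (y + 1.842)² = 81.6648235311²
eq2: (x + 25.447)² + (y + 32.761)² = 85.3248011574²
eq3: (x + 21.083)² + (y − 12.019)² = 55.6351050895²
eq1−eq3, eq1−eq2 (x²,y² cancel):
  44.938·x + 27.722·y = 2262.658066
  36.210·x − 61.838·y = -790.515028
det = 44.938·-61.838 − 27.722·36.210 = -3782.689664
x = (2262.658066·-61.838 − 27.722·-790.515028) / -3782.689664 = 31.195684
y = (44.938·-790.515028 − 2262.658066·36.210) / -3782.689664 = 31.050661
|P − Q| = √((31.195684 − 40.500)² + (31.050661 − -10.562)²) = 42.640167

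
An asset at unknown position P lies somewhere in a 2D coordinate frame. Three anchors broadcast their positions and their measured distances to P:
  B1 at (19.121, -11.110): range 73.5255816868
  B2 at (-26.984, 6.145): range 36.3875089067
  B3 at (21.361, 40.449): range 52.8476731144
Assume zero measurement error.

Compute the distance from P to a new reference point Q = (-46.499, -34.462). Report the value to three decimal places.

eq1: (x − 19.121)² + (y + 11.110)² = 73.5255816868²
eq2: (x + 26.984)² + (y − 6.145)² = 36.3875089067²
eq3: (x − 21.361)² + (y − 40.449)² = 52.8476731144²
eq2−eq3, eq2−eq1 (x²,y² cancel):
  96.690·x + 68.608·y = -142.309108
  92.210·x − 34.510·y = -4358.812898
det = 96.690·-34.510 − 68.608·92.210 = -9663.115580
x = (-142.309108·-34.510 − 68.608·-4358.812898) / -9663.115580 = -31.455747
y = (96.690·-4358.812898 − -142.309108·92.210) / -9663.115580 = 42.256692
|P − Q| = √((-31.455747 − -46.499)² + (42.256692 − -34.462)²) = 78.179646

78.180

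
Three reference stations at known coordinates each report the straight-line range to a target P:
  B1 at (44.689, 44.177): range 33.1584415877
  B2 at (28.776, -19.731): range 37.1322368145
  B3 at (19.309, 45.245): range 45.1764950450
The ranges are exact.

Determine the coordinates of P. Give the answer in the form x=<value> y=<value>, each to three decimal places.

eq1: (x − 44.689)² + (y − 44.177)² = 33.1584415877²
eq2: (x − 28.776)² + (y + 19.731)² = 37.1322368145²
eq3: (x − 19.309)² + (y − 45.245)² = 45.1764950450²
eq2−eq1, eq2−eq3 (x²,y² cancel):
  31.826·x + 127.816·y = 3010.664275
  -18.934·x + 129.952·y = 540.464275
det = 31.826·129.952 − 127.816·-18.934 = 6555.920496
x = (3010.664275·129.952 − 127.816·540.464275) / 6555.920496 = 49.140599
y = (31.826·540.464275 − 3010.664275·-18.934) / 6555.920496 = 11.318736

x=49.141 y=11.319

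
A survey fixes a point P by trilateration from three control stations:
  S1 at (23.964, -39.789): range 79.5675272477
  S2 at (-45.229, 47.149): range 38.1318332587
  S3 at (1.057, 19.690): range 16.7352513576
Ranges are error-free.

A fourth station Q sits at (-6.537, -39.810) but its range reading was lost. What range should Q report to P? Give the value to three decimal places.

eq1: (x − 23.964)² + (y + 39.789)² = 79.5675272477²
eq2: (x + 45.229)² + (y − 47.149)² = 38.1318332587²
eq3: (x − 1.057)² + (y − 19.690)² = 16.7352513576²
eq3−eq1, eq3−eq2 (x²,y² cancel):
  45.814·x − 118.958·y = -4282.298286
  -92.572·x + 54.918·y = 2705.909223
det = 45.814·54.918 − -118.958·-92.572 = -8496.166724
x = (-4282.298286·54.918 − -118.958·2705.909223) / -8496.166724 = -10.206284
y = (45.814·2705.909223 − -4282.298286·-92.572) / -8496.166724 = 32.067684
|P − Q| = √((-10.206284 − -6.537)² + (32.067684 − -39.810)²) = 71.971280

71.971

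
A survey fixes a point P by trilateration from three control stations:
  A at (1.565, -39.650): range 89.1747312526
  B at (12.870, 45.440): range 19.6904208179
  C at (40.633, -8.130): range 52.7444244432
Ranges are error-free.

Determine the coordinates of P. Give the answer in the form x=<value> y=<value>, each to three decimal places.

x=32.507 y=43.985

eq1: (x − 1.565)² + (y + 39.650)² = 89.1747312526²
eq2: (x − 12.870)² + (y − 45.440)² = 19.6904208179²
eq3: (x − 40.633)² + (y + 8.130)² = 52.7444244432²
eq2−eq1, eq2−eq3 (x²,y² cancel):
  -22.610·x − 170.180·y = -8220.278797
  55.526·x − 107.140·y = -2907.554549
det = -22.610·-107.140 − -170.180·55.526 = 11871.850080
x = (-8220.278797·-107.140 − -170.180·-2907.554549) / 11871.850080 = 32.506563
y = (-22.610·-2907.554549 − -8220.278797·55.526) / 11871.850080 = 43.984636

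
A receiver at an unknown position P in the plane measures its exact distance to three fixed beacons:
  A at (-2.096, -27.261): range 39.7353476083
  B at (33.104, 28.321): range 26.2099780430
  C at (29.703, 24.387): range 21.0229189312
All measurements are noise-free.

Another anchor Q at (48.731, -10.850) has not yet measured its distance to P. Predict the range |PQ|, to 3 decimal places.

36.396

eq1: (x + 2.096)² + (y + 27.261)² = 39.7353476083²
eq2: (x − 33.104)² + (y − 28.321)² = 26.2099780430²
eq3: (x − 29.703)² + (y − 24.387)² = 21.0229189312²
eq3−eq1, eq3−eq2 (x²,y² cancel):
  -63.598·x − 103.296·y = -1866.373370
  6.802·x + 7.868·y = 175.960050
det = -63.598·7.868 − -103.296·6.802 = 202.230328
x = (-1866.373370·7.868 − -103.296·175.960050) / 202.230328 = 17.264194
y = (-63.598·175.960050 − -1866.373370·6.802) / 202.230328 = 7.438866
|P − Q| = √((17.264194 − 48.731)² + (7.438866 − -10.850)²) = 36.395638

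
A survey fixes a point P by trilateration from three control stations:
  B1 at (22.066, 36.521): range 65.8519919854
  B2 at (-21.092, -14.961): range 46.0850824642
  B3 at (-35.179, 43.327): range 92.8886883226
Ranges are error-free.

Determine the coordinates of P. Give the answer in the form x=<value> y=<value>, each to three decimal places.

x=22.696 y=-29.328

eq1: (x − 22.066)² + (y − 36.521)² = 65.8519919854²
eq2: (x + 21.092)² + (y + 14.961)² = 46.0850824642²
eq3: (x + 35.179)² + (y − 43.327)² = 92.8886883226²
eq2−eq3, eq2−eq1 (x²,y² cancel):
  -28.174·x + 116.576·y = -4058.386608
  86.316·x + 102.964·y = -1060.662211
det = -28.174·102.964 − 116.576·86.316 = -12963.281752
x = (-4058.386608·102.964 − 116.576·-1060.662211) / -12963.281752 = 22.696410
y = (-28.174·-1060.662211 − -4058.386608·86.316) / -12963.281752 = -29.327974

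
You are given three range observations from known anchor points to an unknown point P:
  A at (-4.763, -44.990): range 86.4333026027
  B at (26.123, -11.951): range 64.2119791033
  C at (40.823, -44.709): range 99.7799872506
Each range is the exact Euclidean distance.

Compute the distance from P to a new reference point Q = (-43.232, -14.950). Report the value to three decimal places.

eq1: (x + 4.763)² + (y + 44.990)² = 86.4333026027²
eq2: (x − 26.123)² + (y + 11.951)² = 64.2119791033²
eq3: (x − 40.823)² + (y + 44.709)² = 99.7799872506²
eq2−eq1, eq2−eq3 (x²,y² cancel):
  -61.772·x − 66.078·y = -2125.988799
  29.400·x − 65.516·y = -2992.693115
det = -61.772·-65.516 − -66.078·29.400 = 5989.747552
x = (-2125.988799·-65.516 − -66.078·-2992.693115) / 5989.747552 = -9.760828
y = (-61.772·-2992.693115 − -2125.988799·29.400) / 5989.747552 = 41.298687
|P − Q| = √((-9.760828 − -43.232)² + (41.298687 − -14.950)²) = 65.454062

65.454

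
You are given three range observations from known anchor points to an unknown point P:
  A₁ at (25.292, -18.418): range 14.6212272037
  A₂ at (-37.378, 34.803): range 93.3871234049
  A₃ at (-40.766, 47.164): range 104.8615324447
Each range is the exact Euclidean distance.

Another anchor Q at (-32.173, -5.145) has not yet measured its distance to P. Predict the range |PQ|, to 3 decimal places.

eq1: (x − 25.292)² + (y + 18.418)² = 14.6212272037²
eq2: (x + 37.378)² + (y − 34.803)² = 93.3871234049²
eq3: (x + 40.766)² + (y − 47.164)² = 104.8615324447²
eq3−eq2, eq3−eq1 (x²,y² cancel):
  6.776·x − 24.722·y = 996.840210
  132.116·x − 131.164·y = 7874.759038
det = 6.776·-131.164 − -24.722·132.116 = 2377.404488
x = (996.840210·-131.164 − -24.722·7874.759038) / 2377.404488 = 26.890773
y = (6.776·7874.759038 − 996.840210·132.116) / 2377.404488 = -32.951555
|P − Q| = √((26.890773 − -32.173)² + (-32.951555 − -5.145)²) = 65.281956

65.282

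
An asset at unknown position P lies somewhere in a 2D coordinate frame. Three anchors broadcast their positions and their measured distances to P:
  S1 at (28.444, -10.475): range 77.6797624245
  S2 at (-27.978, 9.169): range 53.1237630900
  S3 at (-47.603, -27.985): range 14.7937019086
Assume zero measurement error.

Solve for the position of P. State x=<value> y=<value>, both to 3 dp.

eq1: (x − 28.444)² + (y + 10.475)² = 77.6797624245²
eq2: (x + 27.978)² + (y − 9.169)² = 53.1237630900²
eq3: (x + 47.603)² + (y + 27.985)² = 14.7937019086²
eq3−eq2, eq3−eq1 (x²,y² cancel):
  39.250·x + 74.308·y = -4785.647378
  152.094·x + 35.020·y = -7945.710947
det = 39.250·35.020 − 74.308·152.094 = -9927.265952
x = (-4785.647378·35.020 − 74.308·-7945.710947) / -9927.265952 = -42.593451
y = (39.250·-7945.710947 − -4785.647378·152.094) / -9927.265952 = -41.904700

x=-42.593 y=-41.905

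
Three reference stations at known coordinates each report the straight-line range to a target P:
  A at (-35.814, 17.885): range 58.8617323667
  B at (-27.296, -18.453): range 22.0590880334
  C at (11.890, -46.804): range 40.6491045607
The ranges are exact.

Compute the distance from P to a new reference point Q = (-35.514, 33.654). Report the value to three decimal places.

eq1: (x + 35.814)² + (y − 17.885)² = 58.8617323667²
eq2: (x + 27.296)² + (y + 18.453)² = 22.0590880334²
eq3: (x − 11.890)² + (y + 46.804)² = 40.6491045607²
eq3−eq1, eq3−eq2 (x²,y² cancel):
  -95.408·x + 129.378·y = -2541.824531
  -78.372·x + 56.702·y = -80.655354
det = -95.408·56.702 − 129.378·-78.372 = 4729.788200
x = (-2541.824531·56.702 − 129.378·-80.655354) / 4729.788200 = -28.265855
y = (-95.408·-80.655354 − -2541.824531·-78.372) / 4729.788200 = -40.490757
|P − Q| = √((-28.265855 − -35.514)² + (-40.490757 − 33.654)²) = 74.498192

74.498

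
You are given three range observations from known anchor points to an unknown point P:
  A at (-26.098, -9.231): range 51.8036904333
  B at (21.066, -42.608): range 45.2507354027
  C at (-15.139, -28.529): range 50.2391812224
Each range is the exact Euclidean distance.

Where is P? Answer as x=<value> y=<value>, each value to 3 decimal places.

x=24.355 y=2.523

eq1: (x + 26.098)² + (y + 9.231)² = 51.8036904333²
eq2: (x − 21.066)² + (y + 42.608)² = 45.2507354027²
eq3: (x + 15.139)² + (y + 28.529)² = 50.2391812224²
eq3−eq2, eq3−eq1 (x²,y² cancel):
  72.410·x − 28.158·y = 1692.471133
  -21.918·x + 38.596·y = -436.423210
det = 72.410·38.596 − -28.158·-21.918 = 2177.569316
x = (1692.471133·38.596 − -28.158·-436.423210) / 2177.569316 = 24.354591
y = (72.410·-436.423210 − 1692.471133·-21.918) / 2177.569316 = 2.523078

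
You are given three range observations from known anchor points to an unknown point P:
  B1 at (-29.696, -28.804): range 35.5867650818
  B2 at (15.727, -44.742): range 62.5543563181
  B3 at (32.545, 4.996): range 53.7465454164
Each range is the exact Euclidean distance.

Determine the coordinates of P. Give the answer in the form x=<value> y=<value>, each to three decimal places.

x=-21.196 y=5.753

eq1: (x + 29.696)² + (y + 28.804)² = 35.5867650818²
eq2: (x − 15.727)² + (y + 44.742)² = 62.5543563181²
eq3: (x − 32.545)² + (y − 4.996)² = 53.7465454164²
eq3−eq2, eq3−eq1 (x²,y² cancel):
  -33.636·x − 99.476·y = 140.691702
  -124.482·x − 67.600·y = 2249.659086
det = -33.636·-67.600 − -99.476·-124.482 = -10109.177832
x = (140.691702·-67.600 − -99.476·2249.659086) / -10109.177832 = -21.196217
y = (-33.636·2249.659086 − 140.691702·-124.482) / -10109.177832 = 5.752787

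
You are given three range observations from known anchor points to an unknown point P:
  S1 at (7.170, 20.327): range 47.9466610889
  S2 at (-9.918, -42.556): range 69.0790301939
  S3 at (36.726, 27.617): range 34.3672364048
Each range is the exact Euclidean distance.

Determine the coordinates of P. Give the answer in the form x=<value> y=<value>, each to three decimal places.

eq1: (x − 7.170)² + (y − 20.327)² = 47.9466610889²
eq2: (x + 9.918)² + (y + 42.556)² = 69.0790301939²
eq3: (x − 36.726)² + (y − 27.617)² = 34.3672364048²
eq3−eq2, eq3−eq1 (x²,y² cancel):
  -93.288·x − 140.346·y = -3792.923379
  -59.112·x − 14.580·y = -2764.677307
det = -93.288·-14.580 − -140.346·-59.112 = -6935.993712
x = (-3792.923379·-14.580 − -140.346·-2764.677307) / -6935.993712 = 47.968697
y = (-93.288·-2764.677307 − -3792.923379·-59.112) / -6935.993712 = -4.859279

x=47.969 y=-4.859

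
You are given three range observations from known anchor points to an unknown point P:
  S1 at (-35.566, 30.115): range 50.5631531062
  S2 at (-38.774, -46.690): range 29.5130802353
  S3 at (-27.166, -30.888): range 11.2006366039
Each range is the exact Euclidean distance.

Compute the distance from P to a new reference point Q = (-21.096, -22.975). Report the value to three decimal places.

eq1: (x + 35.566)² + (y − 30.115)² = 50.5631531062²
eq2: (x + 38.774)² + (y + 46.690)² = 29.5130802353²
eq3: (x + 27.166)² + (y + 30.888)² = 11.2006366039²
eq3−eq2, eq3−eq1 (x²,y² cancel):
  -23.216·x − 31.604·y = 1245.751431
  -16.800·x + 122.006·y = -1951.384711
det = -23.216·122.006 − -31.604·-16.800 = -3363.438496
x = (1245.751431·122.006 − -31.604·-1951.384711) / -3363.438496 = -26.852754
y = (-23.216·-1951.384711 − 1245.751431·-16.800) / -3363.438496 = -19.691744
|P − Q| = √((-26.852754 − -21.096)² + (-19.691744 − -22.975)²) = 6.627215

6.627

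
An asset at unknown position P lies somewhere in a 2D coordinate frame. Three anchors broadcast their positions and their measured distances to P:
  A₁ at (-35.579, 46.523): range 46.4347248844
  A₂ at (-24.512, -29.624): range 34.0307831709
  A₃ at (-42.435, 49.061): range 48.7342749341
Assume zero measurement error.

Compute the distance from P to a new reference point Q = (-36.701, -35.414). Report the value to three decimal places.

eq1: (x + 35.579)² + (y − 46.523)² = 46.4347248844²
eq2: (x + 24.512)² + (y + 29.624)² = 34.0307831709²
eq3: (x + 42.435)² + (y − 49.061)² = 48.7342749341²
eq3−eq2, eq3−eq1 (x²,y² cancel):
  35.846·x − 157.370·y = -1512.356076
  13.712·x − 5.076·y = -558.610298
det = 35.846·-5.076 − -157.370·13.712 = 1975.903144
x = (-1512.356076·-5.076 − -157.370·-558.610298) / 1975.903144 = -40.605119
y = (35.846·-558.610298 − -1512.356076·13.712) / 1975.903144 = 0.361091
|P − Q| = √((-40.605119 − -36.701)² + (0.361091 − -35.414)²) = 35.987488

35.987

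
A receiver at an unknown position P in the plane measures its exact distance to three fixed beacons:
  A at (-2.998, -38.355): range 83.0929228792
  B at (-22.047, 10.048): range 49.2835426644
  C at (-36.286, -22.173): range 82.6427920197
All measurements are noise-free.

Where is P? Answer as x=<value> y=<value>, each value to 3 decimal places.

eq1: (x + 2.998)² + (y + 38.355)² = 83.0929228792²
eq2: (x + 22.047)² + (y − 10.048)² = 49.2835426644²
eq3: (x + 36.286)² + (y + 22.173)² = 82.6427920197²
eq2−eq3, eq2−eq1 (x²,y² cancel):
  -28.478·x − 64.442·y = -3179.680283
  38.098·x − 96.806·y = -3582.504739
det = -28.478·-96.806 − -64.442·38.098 = 5211.952584
x = (-3179.680283·-96.806 − -64.442·-3582.504739) / 5211.952584 = 14.763826
y = (-28.478·-3582.504739 − -3179.680283·38.098) / 5211.952584 = 42.817356

x=14.764 y=42.817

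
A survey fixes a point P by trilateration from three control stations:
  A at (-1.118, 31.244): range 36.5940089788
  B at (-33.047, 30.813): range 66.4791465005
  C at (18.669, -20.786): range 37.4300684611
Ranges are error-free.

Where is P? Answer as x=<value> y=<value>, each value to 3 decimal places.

x=31.379 y=14.420

eq1: (x + 1.118)² + (y − 31.244)² = 36.5940089788²
eq2: (x + 33.047)² + (y − 30.813)² = 66.4791465005²
eq3: (x − 18.669)² + (y + 20.786)² = 37.4300684611²
eq1−eq2, eq1−eq3 (x²,y² cancel):
  -63.858·x − 0.862·y = -2016.247708
  39.574·x − 104.060·y = -258.736635
det = -63.858·-104.060 − -0.862·39.574 = 6679.176268
x = (-2016.247708·-104.060 − -0.862·-258.736635) / 6679.176268 = 31.379274
y = (-63.858·-258.736635 − -2016.247708·39.574) / 6679.176268 = 14.419950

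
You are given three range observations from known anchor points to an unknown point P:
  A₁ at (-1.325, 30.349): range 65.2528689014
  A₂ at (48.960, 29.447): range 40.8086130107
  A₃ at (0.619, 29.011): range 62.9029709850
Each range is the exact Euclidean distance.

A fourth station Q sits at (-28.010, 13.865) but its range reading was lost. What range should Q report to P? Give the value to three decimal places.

eq1: (x + 1.325)² + (y − 30.349)² = 65.2528689014²
eq2: (x − 48.960)² + (y − 29.447)² = 40.8086130107²
eq3: (x − 0.619)² + (y − 29.011)² = 62.9029709850²
eq1−eq2, eq1−eq3 (x²,y² cancel):
  100.570·x − 1.804·y = 4933.983987
  3.888·x − 2.676·y = 220.356997
det = 100.570·-2.676 − -1.804·3.888 = -262.111368
x = (4933.983987·-2.676 − -1.804·220.356997) / -262.111368 = 48.856397
y = (100.570·220.356997 − 4933.983987·3.888) / -262.111368 = -11.361482
|P − Q| = √((48.856397 − -28.010)² + (-11.361482 − 13.865)²) = 80.900052

80.900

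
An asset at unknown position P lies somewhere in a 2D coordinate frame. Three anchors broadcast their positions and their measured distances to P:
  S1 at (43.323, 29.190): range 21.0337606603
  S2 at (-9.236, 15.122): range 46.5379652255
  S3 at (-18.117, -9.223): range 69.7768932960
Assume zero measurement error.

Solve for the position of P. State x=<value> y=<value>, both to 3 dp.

eq1: (x − 43.323)² + (y − 29.190)² = 21.0337606603²
eq2: (x + 9.236)² + (y − 15.122)² = 46.5379652255²
eq3: (x + 18.117)² + (y + 9.223)² = 69.7768932960²
eq3−eq1, eq3−eq2 (x²,y² cancel):
  122.880·x + 76.826·y = 6742.044762
  17.762·x + 48.690·y = 2603.721793
det = 122.880·48.690 − 76.826·17.762 = 4618.443788
x = (6742.044762·48.690 − 76.826·2603.721793) / 4618.443788 = 27.766199
y = (122.880·2603.721793 − 6742.044762·17.762) / 4618.443788 = 43.346448

x=27.766 y=43.346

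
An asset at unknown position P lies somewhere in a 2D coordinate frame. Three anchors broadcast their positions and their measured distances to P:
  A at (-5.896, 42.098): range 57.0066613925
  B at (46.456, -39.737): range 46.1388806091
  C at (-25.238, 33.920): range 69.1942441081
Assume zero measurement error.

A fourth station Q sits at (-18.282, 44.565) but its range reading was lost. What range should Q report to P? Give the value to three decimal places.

68.368

eq1: (x + 5.896)² + (y − 42.098)² = 57.0066613925²
eq2: (x − 46.456)² + (y + 39.737)² = 46.1388806091²
eq3: (x + 25.238)² + (y − 33.920)² = 69.1942441081²
eq1−eq2, eq1−eq3 (x²,y² cancel):
  104.704·x − 163.670·y = 3051.147824
  -38.684·x − 16.356·y = -1557.565351
det = 104.704·-16.356 − -163.670·-38.684 = -8043.948904
x = (3051.147824·-16.356 − -163.670·-1557.565351) / -8043.948904 = 37.895727
y = (104.704·-1557.565351 − 3051.147824·-38.684) / -8043.948904 = 5.600821
|P − Q| = √((37.895727 − -18.282)² + (5.600821 − 44.565)²) = 68.367714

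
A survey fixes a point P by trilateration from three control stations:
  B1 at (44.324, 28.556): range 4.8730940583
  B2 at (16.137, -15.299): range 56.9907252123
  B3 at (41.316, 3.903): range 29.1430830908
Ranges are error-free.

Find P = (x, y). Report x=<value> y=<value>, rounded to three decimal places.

x=47.282 y=32.429

eq1: (x − 44.324)² + (y − 28.556)² = 4.8730940583²
eq2: (x − 16.137)² + (y + 15.299)² = 56.9907252123²
eq3: (x − 41.316)² + (y − 3.903)² = 29.1430830908²
eq2−eq3, eq2−eq1 (x²,y² cancel):
  50.358·x + 38.404·y = 3626.406563
  56.374·x + 87.710·y = 5509.795657
det = 50.358·87.710 − 38.404·56.374 = 2251.913084
x = (3626.406563·87.710 − 38.404·5509.795657) / 2251.913084 = 47.281544
y = (50.358·5509.795657 − 3626.406563·56.374) / 2251.913084 = 32.428981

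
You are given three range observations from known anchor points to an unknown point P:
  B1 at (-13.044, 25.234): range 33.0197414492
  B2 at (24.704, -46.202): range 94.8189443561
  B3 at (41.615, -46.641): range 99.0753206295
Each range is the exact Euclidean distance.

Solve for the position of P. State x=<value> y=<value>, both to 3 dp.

eq1: (x + 13.044)² + (y − 25.234)² = 33.0197414492²
eq2: (x − 24.704)² + (y + 46.202)² = 94.8189443561²
eq3: (x − 41.615)² + (y + 46.641)² = 99.0753206295²
eq1−eq3, eq1−eq2 (x²,y² cancel):
  109.318·x − 143.750·y = -5625.325418
  75.496·x − 142.872·y = -5962.317155
det = 109.318·-142.872 − -143.750·75.496 = -4765.931296
x = (-5625.325418·-142.872 − -143.750·-5962.317155) / -4765.931296 = 11.200665
y = (109.318·-5962.317155 − -5625.325418·75.496) / -4765.931296 = 47.650502

x=11.201 y=47.651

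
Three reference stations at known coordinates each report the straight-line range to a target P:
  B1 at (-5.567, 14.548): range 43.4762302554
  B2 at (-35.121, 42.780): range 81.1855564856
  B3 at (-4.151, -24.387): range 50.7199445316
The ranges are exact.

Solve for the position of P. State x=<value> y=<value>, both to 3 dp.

eq1: (x + 5.567)² + (y − 14.548)² = 43.4762302554²
eq2: (x + 35.121)² + (y − 42.780)² = 81.1855564856²
eq3: (x + 4.151)² + (y + 24.387)² = 50.7199445316²
eq2−eq3, eq2−eq1 (x²,y² cancel):
  61.940·x − 134.334·y = 1566.925338
  59.108·x − 56.464·y = 1879.934737
det = 61.940·-56.464 − -134.334·59.108 = 4442.833912
x = (1566.925338·-56.464 − -134.334·1879.934737) / 4442.833912 = 36.927845
y = (61.940·1879.934737 − 1566.925338·59.108) / 4442.833912 = 5.362644

x=36.928 y=5.363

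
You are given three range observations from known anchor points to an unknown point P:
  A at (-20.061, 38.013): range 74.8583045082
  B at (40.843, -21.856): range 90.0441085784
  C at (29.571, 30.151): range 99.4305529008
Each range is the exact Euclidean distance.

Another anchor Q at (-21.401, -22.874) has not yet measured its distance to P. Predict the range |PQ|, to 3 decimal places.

eq1: (x + 20.061)² + (y − 38.013)² = 74.8583045082²
eq2: (x − 40.843)² + (y + 21.856)² = 90.0441085784²
eq3: (x − 29.571)² + (y − 30.151)² = 99.4305529008²
eq2−eq3, eq2−eq1 (x²,y² cancel):
  -22.544·x + 104.014·y = -2140.801903
  -121.808·x + 119.738·y = 2205.772241
det = -22.544·119.738 − 104.014·-121.808 = 9970.363840
x = (-2140.801903·119.738 − 104.014·2205.772241) / 9970.363840 = -48.721044
y = (-22.544·2205.772241 − -2140.801903·-121.808) / 9970.363840 = -31.141665
|P − Q| = √((-48.721044 − -21.401)² + (-31.141665 − -22.874)²) = 28.543634

28.544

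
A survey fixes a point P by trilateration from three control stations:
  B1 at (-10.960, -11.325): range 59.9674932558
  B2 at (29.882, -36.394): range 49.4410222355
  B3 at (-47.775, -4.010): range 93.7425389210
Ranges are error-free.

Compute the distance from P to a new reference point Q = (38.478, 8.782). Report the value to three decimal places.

eq1: (x + 10.960)² + (y + 11.325)² = 59.9674932558²
eq2: (x − 29.882)² + (y + 36.394)² = 49.4410222355²
eq3: (x + 47.775)² + (y + 4.010)² = 93.7425389210²
eq2−eq1, eq2−eq3 (x²,y² cancel):
  -81.684·x + 50.138·y = -3120.765503
  -155.314·x + 64.768·y = -6262.175359
det = -81.684·64.768 − 50.138·-155.314 = 2496.624020
x = (-3120.765503·64.768 − 50.138·-6262.175359) / 2496.624020 = 44.799380
y = (-81.684·-6262.175359 − -3120.765503·-155.314) / 2496.624020 = 10.742891
|P − Q| = √((44.799380 − 38.478)² + (10.742891 − 8.782)²) = 6.618530

6.619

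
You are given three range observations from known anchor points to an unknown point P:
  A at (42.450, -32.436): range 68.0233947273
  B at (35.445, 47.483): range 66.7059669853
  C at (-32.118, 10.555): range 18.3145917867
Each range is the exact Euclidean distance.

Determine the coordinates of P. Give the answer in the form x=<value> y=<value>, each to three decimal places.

eq1: (x − 42.450)² + (y + 32.436)² = 68.0233947273²
eq2: (x − 35.445)² + (y − 47.483)² = 66.7059669853²
eq3: (x + 32.118)² + (y − 10.555)² = 18.3145917867²
eq3−eq1, eq3−eq2 (x²,y² cancel):
  149.136·x − 85.982·y = -2580.635311
  135.126·x + 73.856·y = -1746.252394
det = 149.136·73.856 − -85.982·135.126 = 22632.992148
x = (-2580.635311·73.856 − -85.982·-1746.252394) / 22632.992148 = -15.055087
y = (149.136·-1746.252394 − -2580.635311·135.126) / 22632.992148 = 3.900581

x=-15.055 y=3.901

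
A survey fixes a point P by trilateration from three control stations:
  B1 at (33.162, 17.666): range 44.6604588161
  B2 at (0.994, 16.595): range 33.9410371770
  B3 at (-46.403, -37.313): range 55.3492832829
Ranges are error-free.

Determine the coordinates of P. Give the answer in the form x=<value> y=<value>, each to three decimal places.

x=5.121 y=-17.094

eq1: (x − 33.162)² + (y − 17.666)² = 44.6604588161²
eq2: (x − 0.994)² + (y − 16.595)² = 33.9410371770²
eq3: (x + 46.403)² + (y + 37.313)² = 55.3492832829²
eq1−eq2, eq1−eq3 (x²,y² cancel):
  -64.336·x − 2.142·y = -292.861162
  -159.130·x − 109.958·y = 1064.706000
det = -64.336·-109.958 − -2.142·-159.130 = 6733.401428
x = (-292.861162·-109.958 − -2.142·1064.706000) / 6733.401428 = 5.121190
y = (-64.336·1064.706000 − -292.861162·-159.130) / 6733.401428 = -17.094172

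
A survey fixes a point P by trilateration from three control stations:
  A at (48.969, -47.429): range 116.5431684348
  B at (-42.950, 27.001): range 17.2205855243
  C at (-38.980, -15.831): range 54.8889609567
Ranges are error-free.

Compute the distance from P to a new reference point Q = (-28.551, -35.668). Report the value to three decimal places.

eq1: (x − 48.969)² + (y + 47.429)² = 116.5431684348²
eq2: (x + 42.950)² + (y − 27.001)² = 17.2205855243²
eq3: (x + 38.980)² + (y + 15.831)² = 54.8889609567²
eq3−eq1, eq3−eq2 (x²,y² cancel):
  175.898·x − 63.196·y = -7692.100033
  -7.940·x + 85.664·y = 3519.945009
det = 175.898·85.664 − -63.196·-7.940 = 14566.350032
x = (-7692.100033·85.664 − -63.196·3519.945009) / 14566.350032 = -29.965613
y = (175.898·3519.945009 − -7692.100033·-7.940) / 14566.350032 = 38.312687
|P − Q| = √((-29.965613 − -28.551)² + (38.312687 − -35.668)²) = 73.994211

73.994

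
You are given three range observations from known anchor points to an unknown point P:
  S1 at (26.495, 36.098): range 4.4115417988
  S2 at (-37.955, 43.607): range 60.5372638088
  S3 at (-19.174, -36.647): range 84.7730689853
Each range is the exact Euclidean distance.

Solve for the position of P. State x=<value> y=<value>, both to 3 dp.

eq1: (x − 26.495)² + (y − 36.098)² = 4.4115417988²
eq2: (x + 37.955)² + (y − 43.607)² = 60.5372638088²
eq3: (x + 19.174)² + (y + 36.647)² = 84.7730689853²
eq1−eq3, eq1−eq2 (x²,y² cancel):
  -91.338·x − 145.490·y = -7461.417268
  -128.900·x + 15.018·y = -2308.196763
det = -91.338·15.018 − -145.490·-128.900 = -20125.375084
x = (-7461.417268·15.018 − -145.490·-2308.196763) / -20125.375084 = 22.254249
y = (-91.338·-2308.196763 − -7461.417268·-128.900) / -20125.375084 = 37.313621

x=22.254 y=37.314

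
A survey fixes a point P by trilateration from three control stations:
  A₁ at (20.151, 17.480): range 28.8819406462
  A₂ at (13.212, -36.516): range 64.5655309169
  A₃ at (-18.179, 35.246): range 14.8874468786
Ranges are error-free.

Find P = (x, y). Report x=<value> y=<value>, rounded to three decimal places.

eq1: (x − 20.151)² + (y − 17.480)² = 28.8819406462²
eq2: (x − 13.212)² + (y + 36.516)² = 64.5655309169²
eq3: (x + 18.179)² + (y − 35.246)² = 14.8874468786²
eq2−eq1, eq2−eq3 (x²,y² cancel):
  13.878·x + 107.992·y = 2538.179288
  -62.782·x + 143.524·y = 4011.853065
det = 13.878·143.524 − 107.992·-62.782 = 8771.779816
x = (2538.179288·143.524 − 107.992·4011.853065) / 8771.779816 = -7.861391
y = (13.878·4011.853065 − 2538.179288·-62.782) / 8771.779816 = 24.513665

x=-7.861 y=24.514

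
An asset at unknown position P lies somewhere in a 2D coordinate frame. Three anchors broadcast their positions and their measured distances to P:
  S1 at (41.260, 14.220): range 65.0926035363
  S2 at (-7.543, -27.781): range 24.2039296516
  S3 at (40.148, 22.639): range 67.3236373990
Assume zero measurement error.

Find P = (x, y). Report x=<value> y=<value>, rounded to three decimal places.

x=-20.220 y=-7.163

eq1: (x − 41.260)² + (y − 14.220)² = 65.0926035363²
eq2: (x + 7.543)² + (y + 27.781)² = 24.2039296516²
eq3: (x − 40.148)² + (y − 22.639)² = 67.3236373990²
eq2−eq1, eq2−eq3 (x²,y² cancel):
  97.606·x + 84.002·y = -2575.301635
  95.382·x + 100.840·y = -2650.936527
det = 97.606·100.840 − 84.002·95.382 = 1830.310276
x = (-2575.301635·100.840 − 84.002·-2650.936527) / 1830.310276 = -20.220313
y = (97.606·-2650.936527 − -2575.301635·95.382) / 1830.310276 = -7.162660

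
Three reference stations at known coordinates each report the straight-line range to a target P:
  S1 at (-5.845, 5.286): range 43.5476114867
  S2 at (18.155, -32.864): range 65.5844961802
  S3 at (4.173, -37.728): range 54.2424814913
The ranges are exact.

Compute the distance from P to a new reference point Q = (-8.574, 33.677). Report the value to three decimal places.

eq1: (x + 5.845)² + (y − 5.286)² = 43.5476114867²
eq2: (x − 18.155)² + (y + 32.864)² = 65.5844961802²
eq3: (x − 4.173)² + (y + 37.728)² = 54.2424814913²
eq1−eq2, eq1−eq3 (x²,y² cancel):
  48.000·x − 76.300·y = -1057.390973
  20.036·x − 86.028·y = 332.857760
det = 48.000·-86.028 − -76.300·20.036 = -2600.597200
x = (-1057.390973·-86.028 − -76.300·332.857760) / -2600.597200 = -44.744445
y = (48.000·332.857760 − -1057.390973·20.036) / -2600.597200 = -14.290202
|P − Q| = √((-44.744445 − -8.574)² + (-14.290202 − 33.677)²) = 60.076231

60.076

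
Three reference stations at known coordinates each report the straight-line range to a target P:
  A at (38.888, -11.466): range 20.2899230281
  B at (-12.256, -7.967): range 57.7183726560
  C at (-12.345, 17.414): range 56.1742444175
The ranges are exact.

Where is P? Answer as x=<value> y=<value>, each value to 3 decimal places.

eq1: (x − 38.888)² + (y + 11.466)² = 20.2899230281²
eq2: (x + 12.256)² + (y + 7.967)² = 57.7183726560²
eq3: (x + 12.345)² + (y − 17.414)² = 56.1742444175²
eq3−eq2, eq3−eq1 (x²,y² cancel):
  0.178·x − 50.762·y = -417.828602
  102.466·x − 57.760·y = 3931.964038
det = 0.178·-57.760 − -50.762·102.466 = 5191.097812
x = (-417.828602·-57.760 − -50.762·3931.964038) / 5191.097812 = 43.098425
y = (0.178·3931.964038 − -417.828602·102.466) / 5191.097812 = 8.382257

x=43.098 y=8.382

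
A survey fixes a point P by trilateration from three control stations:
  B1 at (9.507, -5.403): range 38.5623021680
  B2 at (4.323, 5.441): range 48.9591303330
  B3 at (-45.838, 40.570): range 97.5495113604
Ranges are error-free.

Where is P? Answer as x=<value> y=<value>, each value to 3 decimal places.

eq1: (x − 9.507)² + (y + 5.403)² = 38.5623021680²
eq2: (x − 4.323)² + (y − 5.441)² = 48.9591303330²
eq3: (x + 45.838)² + (y − 40.570)² = 97.5495113604²
eq2−eq1, eq2−eq3 (x²,y² cancel):
  10.368·x − 21.688·y = 981.227942
  -100.322·x + 70.258·y = -3420.156390
det = 10.368·70.258 − -21.688·-100.322 = -1447.348592
x = (981.227942·70.258 − -21.688·-3420.156390) / -1447.348592 = 3.618506
y = (10.368·-3420.156390 − 981.227942·-100.322) / -1447.348592 = -43.513061

x=3.619 y=-43.513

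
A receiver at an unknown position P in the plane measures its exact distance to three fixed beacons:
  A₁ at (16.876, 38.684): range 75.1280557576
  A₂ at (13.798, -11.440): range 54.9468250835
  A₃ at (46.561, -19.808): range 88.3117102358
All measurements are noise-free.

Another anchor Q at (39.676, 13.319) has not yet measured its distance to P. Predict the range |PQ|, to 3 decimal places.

eq1: (x − 16.876)² + (y − 38.684)² = 75.1280557576²
eq2: (x − 13.798)² + (y + 11.440)² = 54.9468250835²
eq3: (x − 46.561)² + (y + 19.808)² = 88.3117102358²
eq2−eq1, eq2−eq3 (x²,y² cancel):
  6.156·x + 100.248·y = -1165.078347
  65.526·x − 16.736·y = -2540.779397
det = 6.156·-16.736 − 100.248·65.526 = -6671.877264
x = (-1165.078347·-16.736 − 100.248·-2540.779397) / -6671.877264 = -41.098898
y = (6.156·-2540.779397 − -1165.078347·65.526) / -6671.877264 = -9.098172
|P − Q| = √((-41.098898 − 39.676)² + (-9.098172 − 13.319)²) = 83.827882

83.828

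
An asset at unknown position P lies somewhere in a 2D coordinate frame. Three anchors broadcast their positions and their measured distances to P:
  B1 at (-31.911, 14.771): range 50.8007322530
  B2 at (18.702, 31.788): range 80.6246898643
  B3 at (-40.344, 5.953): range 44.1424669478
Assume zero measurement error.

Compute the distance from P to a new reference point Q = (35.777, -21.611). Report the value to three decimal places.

eq1: (x + 31.911)² + (y − 14.771)² = 50.8007322530²
eq2: (x − 18.702)² + (y − 31.788)² = 80.6246898643²
eq3: (x + 40.344)² + (y − 5.953)² = 44.1424669478²
eq3−eq2, eq3−eq1 (x²,y² cancel):
  118.092·x + 51.670·y = -4854.618024
  16.866·x + 17.636·y = -1058.739192
det = 118.092·17.636 − 51.670·16.866 = 1211.204292
x = (-4854.618024·17.636 − 51.670·-1058.739192) / 1211.204292 = -25.520872
y = (118.092·-1058.739192 − -4854.618024·16.866) / 1211.204292 = -35.626229
|P − Q| = √((-25.520872 − 35.777)² + (-35.626229 − -21.611)²) = 62.879692

62.880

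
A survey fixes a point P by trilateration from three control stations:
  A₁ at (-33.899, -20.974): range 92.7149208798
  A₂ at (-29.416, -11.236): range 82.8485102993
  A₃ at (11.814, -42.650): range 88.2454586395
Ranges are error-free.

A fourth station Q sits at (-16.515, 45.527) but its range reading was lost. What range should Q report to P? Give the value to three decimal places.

49.836

eq1: (x + 33.899)² + (y + 20.974)² = 92.7149208798²
eq2: (x + 29.416)² + (y + 11.236)² = 82.8485102993²
eq3: (x − 11.814)² + (y + 42.650)² = 88.2454586395²
eq1−eq3, eq1−eq2 (x²,y² cancel):
  91.426·x − 43.352·y = 1178.337802
  8.966·x + 19.476·y = 1134.678770
det = 91.426·19.476 − -43.352·8.966 = 2169.306808
x = (1178.337802·19.476 − -43.352·1134.678770) / 2169.306808 = 33.254817
y = (91.426·1134.678770 − 1178.337802·8.966) / 2169.306808 = 42.951123
|P − Q| = √((33.254817 − -16.515)² + (42.951123 − 45.527)²) = 49.836431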